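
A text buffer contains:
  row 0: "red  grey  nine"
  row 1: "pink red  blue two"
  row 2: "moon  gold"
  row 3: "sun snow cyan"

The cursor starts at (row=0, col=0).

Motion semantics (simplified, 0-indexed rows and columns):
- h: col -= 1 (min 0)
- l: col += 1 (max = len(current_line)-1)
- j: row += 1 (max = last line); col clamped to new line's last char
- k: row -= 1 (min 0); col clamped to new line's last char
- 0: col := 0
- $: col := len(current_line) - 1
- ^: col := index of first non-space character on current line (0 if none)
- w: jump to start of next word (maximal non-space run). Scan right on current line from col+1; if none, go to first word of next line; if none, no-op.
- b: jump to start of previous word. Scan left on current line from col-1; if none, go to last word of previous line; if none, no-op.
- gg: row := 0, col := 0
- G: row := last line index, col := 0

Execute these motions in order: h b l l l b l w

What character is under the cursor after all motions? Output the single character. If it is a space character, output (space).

Answer: g

Derivation:
After 1 (h): row=0 col=0 char='r'
After 2 (b): row=0 col=0 char='r'
After 3 (l): row=0 col=1 char='e'
After 4 (l): row=0 col=2 char='d'
After 5 (l): row=0 col=3 char='_'
After 6 (b): row=0 col=0 char='r'
After 7 (l): row=0 col=1 char='e'
After 8 (w): row=0 col=5 char='g'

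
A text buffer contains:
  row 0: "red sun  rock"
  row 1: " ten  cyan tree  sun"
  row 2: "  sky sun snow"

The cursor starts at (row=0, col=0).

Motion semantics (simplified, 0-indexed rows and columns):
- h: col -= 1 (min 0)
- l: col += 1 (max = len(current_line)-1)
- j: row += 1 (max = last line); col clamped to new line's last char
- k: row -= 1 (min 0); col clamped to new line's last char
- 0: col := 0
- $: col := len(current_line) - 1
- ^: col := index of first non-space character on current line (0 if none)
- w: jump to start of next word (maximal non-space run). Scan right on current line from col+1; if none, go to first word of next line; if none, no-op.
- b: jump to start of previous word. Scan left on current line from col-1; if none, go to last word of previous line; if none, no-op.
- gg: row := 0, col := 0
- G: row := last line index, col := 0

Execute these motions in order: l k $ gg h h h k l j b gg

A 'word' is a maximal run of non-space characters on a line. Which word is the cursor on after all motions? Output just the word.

Answer: red

Derivation:
After 1 (l): row=0 col=1 char='e'
After 2 (k): row=0 col=1 char='e'
After 3 ($): row=0 col=12 char='k'
After 4 (gg): row=0 col=0 char='r'
After 5 (h): row=0 col=0 char='r'
After 6 (h): row=0 col=0 char='r'
After 7 (h): row=0 col=0 char='r'
After 8 (k): row=0 col=0 char='r'
After 9 (l): row=0 col=1 char='e'
After 10 (j): row=1 col=1 char='t'
After 11 (b): row=0 col=9 char='r'
After 12 (gg): row=0 col=0 char='r'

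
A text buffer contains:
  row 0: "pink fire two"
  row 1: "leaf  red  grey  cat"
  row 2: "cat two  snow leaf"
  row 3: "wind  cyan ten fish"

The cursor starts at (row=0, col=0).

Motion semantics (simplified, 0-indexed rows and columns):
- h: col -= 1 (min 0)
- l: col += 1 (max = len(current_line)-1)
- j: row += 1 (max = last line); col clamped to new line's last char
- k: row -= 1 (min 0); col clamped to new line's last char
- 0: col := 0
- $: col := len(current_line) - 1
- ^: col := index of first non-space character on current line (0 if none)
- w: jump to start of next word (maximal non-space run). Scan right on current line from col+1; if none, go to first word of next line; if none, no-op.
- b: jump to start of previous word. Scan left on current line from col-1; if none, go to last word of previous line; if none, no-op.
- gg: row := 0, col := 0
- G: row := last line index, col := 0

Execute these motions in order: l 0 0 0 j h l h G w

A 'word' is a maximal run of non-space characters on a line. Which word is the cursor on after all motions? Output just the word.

Answer: cyan

Derivation:
After 1 (l): row=0 col=1 char='i'
After 2 (0): row=0 col=0 char='p'
After 3 (0): row=0 col=0 char='p'
After 4 (0): row=0 col=0 char='p'
After 5 (j): row=1 col=0 char='l'
After 6 (h): row=1 col=0 char='l'
After 7 (l): row=1 col=1 char='e'
After 8 (h): row=1 col=0 char='l'
After 9 (G): row=3 col=0 char='w'
After 10 (w): row=3 col=6 char='c'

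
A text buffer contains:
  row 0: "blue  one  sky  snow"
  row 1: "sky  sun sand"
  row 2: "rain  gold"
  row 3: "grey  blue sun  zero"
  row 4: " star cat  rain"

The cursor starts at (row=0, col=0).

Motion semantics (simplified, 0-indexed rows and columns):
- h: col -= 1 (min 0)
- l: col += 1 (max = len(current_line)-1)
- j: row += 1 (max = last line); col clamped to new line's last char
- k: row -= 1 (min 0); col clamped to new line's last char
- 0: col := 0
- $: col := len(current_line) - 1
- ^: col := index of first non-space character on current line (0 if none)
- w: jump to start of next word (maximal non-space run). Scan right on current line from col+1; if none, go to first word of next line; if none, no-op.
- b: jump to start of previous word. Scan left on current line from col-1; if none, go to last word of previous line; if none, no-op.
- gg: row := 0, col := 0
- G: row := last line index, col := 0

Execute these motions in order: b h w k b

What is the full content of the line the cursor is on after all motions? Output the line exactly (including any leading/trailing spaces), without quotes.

Answer: blue  one  sky  snow

Derivation:
After 1 (b): row=0 col=0 char='b'
After 2 (h): row=0 col=0 char='b'
After 3 (w): row=0 col=6 char='o'
After 4 (k): row=0 col=6 char='o'
After 5 (b): row=0 col=0 char='b'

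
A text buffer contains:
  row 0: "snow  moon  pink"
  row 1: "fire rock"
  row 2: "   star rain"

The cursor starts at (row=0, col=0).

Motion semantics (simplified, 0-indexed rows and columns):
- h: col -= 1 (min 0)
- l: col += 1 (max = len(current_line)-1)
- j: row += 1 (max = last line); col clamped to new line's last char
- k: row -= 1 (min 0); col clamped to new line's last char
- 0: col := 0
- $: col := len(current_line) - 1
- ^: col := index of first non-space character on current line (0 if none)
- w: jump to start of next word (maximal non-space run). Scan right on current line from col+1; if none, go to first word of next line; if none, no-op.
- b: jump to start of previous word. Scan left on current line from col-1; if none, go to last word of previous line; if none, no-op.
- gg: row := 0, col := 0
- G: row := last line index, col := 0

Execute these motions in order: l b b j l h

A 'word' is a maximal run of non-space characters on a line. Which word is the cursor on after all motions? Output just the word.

After 1 (l): row=0 col=1 char='n'
After 2 (b): row=0 col=0 char='s'
After 3 (b): row=0 col=0 char='s'
After 4 (j): row=1 col=0 char='f'
After 5 (l): row=1 col=1 char='i'
After 6 (h): row=1 col=0 char='f'

Answer: fire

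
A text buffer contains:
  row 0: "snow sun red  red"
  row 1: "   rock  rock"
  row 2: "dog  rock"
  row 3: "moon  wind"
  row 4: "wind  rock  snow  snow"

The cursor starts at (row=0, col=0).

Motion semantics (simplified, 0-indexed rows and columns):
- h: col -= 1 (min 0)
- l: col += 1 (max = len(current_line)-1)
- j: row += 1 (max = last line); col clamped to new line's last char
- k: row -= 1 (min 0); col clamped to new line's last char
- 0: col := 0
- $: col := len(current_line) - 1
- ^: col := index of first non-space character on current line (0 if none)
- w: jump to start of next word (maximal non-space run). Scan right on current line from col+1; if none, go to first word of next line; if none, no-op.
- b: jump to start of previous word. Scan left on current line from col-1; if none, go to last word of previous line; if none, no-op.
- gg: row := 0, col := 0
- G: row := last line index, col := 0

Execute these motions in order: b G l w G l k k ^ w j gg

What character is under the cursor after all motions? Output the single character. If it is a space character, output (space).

Answer: s

Derivation:
After 1 (b): row=0 col=0 char='s'
After 2 (G): row=4 col=0 char='w'
After 3 (l): row=4 col=1 char='i'
After 4 (w): row=4 col=6 char='r'
After 5 (G): row=4 col=0 char='w'
After 6 (l): row=4 col=1 char='i'
After 7 (k): row=3 col=1 char='o'
After 8 (k): row=2 col=1 char='o'
After 9 (^): row=2 col=0 char='d'
After 10 (w): row=2 col=5 char='r'
After 11 (j): row=3 col=5 char='_'
After 12 (gg): row=0 col=0 char='s'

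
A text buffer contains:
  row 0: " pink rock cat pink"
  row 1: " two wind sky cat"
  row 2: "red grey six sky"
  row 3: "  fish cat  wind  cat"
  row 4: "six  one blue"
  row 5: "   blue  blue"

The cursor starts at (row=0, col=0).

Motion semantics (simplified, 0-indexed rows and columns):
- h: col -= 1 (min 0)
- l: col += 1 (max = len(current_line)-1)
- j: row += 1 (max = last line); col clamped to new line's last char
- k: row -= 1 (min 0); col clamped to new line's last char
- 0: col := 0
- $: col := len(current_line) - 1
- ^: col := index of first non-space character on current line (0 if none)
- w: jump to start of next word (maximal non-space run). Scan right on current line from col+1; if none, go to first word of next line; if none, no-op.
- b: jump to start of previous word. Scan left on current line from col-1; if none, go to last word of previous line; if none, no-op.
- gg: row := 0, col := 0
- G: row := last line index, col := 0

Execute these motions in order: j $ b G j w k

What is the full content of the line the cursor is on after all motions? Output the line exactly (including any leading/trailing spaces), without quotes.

Answer: six  one blue

Derivation:
After 1 (j): row=1 col=0 char='_'
After 2 ($): row=1 col=16 char='t'
After 3 (b): row=1 col=14 char='c'
After 4 (G): row=5 col=0 char='_'
After 5 (j): row=5 col=0 char='_'
After 6 (w): row=5 col=3 char='b'
After 7 (k): row=4 col=3 char='_'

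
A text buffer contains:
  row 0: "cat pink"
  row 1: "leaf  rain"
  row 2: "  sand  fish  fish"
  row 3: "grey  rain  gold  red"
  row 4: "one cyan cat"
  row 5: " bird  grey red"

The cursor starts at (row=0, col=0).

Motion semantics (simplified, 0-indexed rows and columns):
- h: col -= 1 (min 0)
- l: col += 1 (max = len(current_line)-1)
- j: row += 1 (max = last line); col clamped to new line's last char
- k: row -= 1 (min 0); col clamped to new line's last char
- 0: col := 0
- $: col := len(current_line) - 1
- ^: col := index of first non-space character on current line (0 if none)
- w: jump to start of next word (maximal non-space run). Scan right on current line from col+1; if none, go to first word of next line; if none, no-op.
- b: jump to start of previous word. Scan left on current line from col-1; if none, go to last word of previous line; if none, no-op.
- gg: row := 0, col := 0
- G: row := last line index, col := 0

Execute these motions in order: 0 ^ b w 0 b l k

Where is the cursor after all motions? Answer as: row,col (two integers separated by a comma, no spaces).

After 1 (0): row=0 col=0 char='c'
After 2 (^): row=0 col=0 char='c'
After 3 (b): row=0 col=0 char='c'
After 4 (w): row=0 col=4 char='p'
After 5 (0): row=0 col=0 char='c'
After 6 (b): row=0 col=0 char='c'
After 7 (l): row=0 col=1 char='a'
After 8 (k): row=0 col=1 char='a'

Answer: 0,1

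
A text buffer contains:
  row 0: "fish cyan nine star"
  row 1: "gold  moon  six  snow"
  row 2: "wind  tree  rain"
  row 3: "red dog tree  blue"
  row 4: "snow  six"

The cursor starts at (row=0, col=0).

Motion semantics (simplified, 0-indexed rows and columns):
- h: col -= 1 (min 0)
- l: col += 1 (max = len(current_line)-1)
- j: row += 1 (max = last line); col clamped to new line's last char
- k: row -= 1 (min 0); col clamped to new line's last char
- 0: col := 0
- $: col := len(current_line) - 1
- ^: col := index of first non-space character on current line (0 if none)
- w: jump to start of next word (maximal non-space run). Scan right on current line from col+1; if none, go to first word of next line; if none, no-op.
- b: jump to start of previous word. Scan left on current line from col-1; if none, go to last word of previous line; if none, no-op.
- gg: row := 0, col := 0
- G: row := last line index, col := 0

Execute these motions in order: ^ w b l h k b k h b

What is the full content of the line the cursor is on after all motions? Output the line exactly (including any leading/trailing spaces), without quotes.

After 1 (^): row=0 col=0 char='f'
After 2 (w): row=0 col=5 char='c'
After 3 (b): row=0 col=0 char='f'
After 4 (l): row=0 col=1 char='i'
After 5 (h): row=0 col=0 char='f'
After 6 (k): row=0 col=0 char='f'
After 7 (b): row=0 col=0 char='f'
After 8 (k): row=0 col=0 char='f'
After 9 (h): row=0 col=0 char='f'
After 10 (b): row=0 col=0 char='f'

Answer: fish cyan nine star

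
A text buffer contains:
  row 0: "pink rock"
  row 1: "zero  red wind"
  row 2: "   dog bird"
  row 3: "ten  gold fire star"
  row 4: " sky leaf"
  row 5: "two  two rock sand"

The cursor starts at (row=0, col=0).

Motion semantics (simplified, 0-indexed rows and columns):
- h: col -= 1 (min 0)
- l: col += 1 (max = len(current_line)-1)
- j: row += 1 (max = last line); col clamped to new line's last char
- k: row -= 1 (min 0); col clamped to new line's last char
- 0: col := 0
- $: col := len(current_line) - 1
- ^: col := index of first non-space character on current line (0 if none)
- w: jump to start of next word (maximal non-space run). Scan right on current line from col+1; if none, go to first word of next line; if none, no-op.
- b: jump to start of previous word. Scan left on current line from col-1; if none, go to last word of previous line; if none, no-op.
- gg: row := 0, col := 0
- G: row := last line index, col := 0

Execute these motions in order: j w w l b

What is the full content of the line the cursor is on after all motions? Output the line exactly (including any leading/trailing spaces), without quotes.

After 1 (j): row=1 col=0 char='z'
After 2 (w): row=1 col=6 char='r'
After 3 (w): row=1 col=10 char='w'
After 4 (l): row=1 col=11 char='i'
After 5 (b): row=1 col=10 char='w'

Answer: zero  red wind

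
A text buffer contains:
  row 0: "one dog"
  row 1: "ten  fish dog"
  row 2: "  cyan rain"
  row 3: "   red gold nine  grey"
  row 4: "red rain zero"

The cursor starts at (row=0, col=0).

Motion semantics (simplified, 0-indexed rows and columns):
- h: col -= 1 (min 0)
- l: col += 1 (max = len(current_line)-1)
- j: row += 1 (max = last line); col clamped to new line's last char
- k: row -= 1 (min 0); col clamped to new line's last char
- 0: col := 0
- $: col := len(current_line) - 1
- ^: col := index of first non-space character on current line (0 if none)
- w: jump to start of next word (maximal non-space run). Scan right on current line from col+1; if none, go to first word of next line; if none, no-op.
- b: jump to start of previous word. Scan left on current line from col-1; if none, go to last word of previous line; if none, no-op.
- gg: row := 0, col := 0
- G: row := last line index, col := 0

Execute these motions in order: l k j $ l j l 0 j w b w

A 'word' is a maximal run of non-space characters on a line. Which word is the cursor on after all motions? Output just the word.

After 1 (l): row=0 col=1 char='n'
After 2 (k): row=0 col=1 char='n'
After 3 (j): row=1 col=1 char='e'
After 4 ($): row=1 col=12 char='g'
After 5 (l): row=1 col=12 char='g'
After 6 (j): row=2 col=10 char='n'
After 7 (l): row=2 col=10 char='n'
After 8 (0): row=2 col=0 char='_'
After 9 (j): row=3 col=0 char='_'
After 10 (w): row=3 col=3 char='r'
After 11 (b): row=2 col=7 char='r'
After 12 (w): row=3 col=3 char='r'

Answer: red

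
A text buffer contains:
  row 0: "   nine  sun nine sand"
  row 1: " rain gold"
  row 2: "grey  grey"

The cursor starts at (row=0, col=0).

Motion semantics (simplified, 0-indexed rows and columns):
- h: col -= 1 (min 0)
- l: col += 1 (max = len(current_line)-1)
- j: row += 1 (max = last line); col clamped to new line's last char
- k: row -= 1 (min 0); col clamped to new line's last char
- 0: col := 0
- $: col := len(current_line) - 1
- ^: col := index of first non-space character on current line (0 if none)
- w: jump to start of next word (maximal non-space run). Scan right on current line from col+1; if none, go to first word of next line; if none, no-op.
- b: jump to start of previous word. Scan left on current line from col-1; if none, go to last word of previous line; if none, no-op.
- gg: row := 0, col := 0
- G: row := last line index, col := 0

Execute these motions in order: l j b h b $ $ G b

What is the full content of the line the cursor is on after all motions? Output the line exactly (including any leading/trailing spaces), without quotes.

Answer:  rain gold

Derivation:
After 1 (l): row=0 col=1 char='_'
After 2 (j): row=1 col=1 char='r'
After 3 (b): row=0 col=18 char='s'
After 4 (h): row=0 col=17 char='_'
After 5 (b): row=0 col=13 char='n'
After 6 ($): row=0 col=21 char='d'
After 7 ($): row=0 col=21 char='d'
After 8 (G): row=2 col=0 char='g'
After 9 (b): row=1 col=6 char='g'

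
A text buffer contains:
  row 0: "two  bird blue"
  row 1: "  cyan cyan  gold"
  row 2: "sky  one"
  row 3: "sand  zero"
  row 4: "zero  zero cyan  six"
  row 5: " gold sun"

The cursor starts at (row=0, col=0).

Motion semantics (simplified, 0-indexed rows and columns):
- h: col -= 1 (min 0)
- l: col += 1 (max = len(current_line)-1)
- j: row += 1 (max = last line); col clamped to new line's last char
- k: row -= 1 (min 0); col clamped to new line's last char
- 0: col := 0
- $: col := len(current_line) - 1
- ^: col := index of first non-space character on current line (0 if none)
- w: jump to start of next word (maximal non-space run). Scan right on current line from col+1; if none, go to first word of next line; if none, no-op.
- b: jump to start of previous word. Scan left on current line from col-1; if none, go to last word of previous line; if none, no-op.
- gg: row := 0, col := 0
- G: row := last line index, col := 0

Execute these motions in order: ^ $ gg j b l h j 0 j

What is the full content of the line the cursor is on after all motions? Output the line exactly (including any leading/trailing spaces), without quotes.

After 1 (^): row=0 col=0 char='t'
After 2 ($): row=0 col=13 char='e'
After 3 (gg): row=0 col=0 char='t'
After 4 (j): row=1 col=0 char='_'
After 5 (b): row=0 col=10 char='b'
After 6 (l): row=0 col=11 char='l'
After 7 (h): row=0 col=10 char='b'
After 8 (j): row=1 col=10 char='n'
After 9 (0): row=1 col=0 char='_'
After 10 (j): row=2 col=0 char='s'

Answer: sky  one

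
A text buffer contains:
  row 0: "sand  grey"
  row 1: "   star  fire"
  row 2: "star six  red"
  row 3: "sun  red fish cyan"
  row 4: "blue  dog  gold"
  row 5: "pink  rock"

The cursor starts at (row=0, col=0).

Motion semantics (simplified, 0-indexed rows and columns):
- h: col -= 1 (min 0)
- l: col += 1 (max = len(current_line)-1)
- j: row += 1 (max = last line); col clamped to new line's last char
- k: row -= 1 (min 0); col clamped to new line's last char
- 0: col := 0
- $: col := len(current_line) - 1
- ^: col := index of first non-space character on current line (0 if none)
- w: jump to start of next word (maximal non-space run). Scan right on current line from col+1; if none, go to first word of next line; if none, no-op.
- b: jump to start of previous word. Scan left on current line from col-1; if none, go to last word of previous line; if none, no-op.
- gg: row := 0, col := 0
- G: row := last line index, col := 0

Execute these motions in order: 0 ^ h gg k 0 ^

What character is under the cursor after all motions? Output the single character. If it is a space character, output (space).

After 1 (0): row=0 col=0 char='s'
After 2 (^): row=0 col=0 char='s'
After 3 (h): row=0 col=0 char='s'
After 4 (gg): row=0 col=0 char='s'
After 5 (k): row=0 col=0 char='s'
After 6 (0): row=0 col=0 char='s'
After 7 (^): row=0 col=0 char='s'

Answer: s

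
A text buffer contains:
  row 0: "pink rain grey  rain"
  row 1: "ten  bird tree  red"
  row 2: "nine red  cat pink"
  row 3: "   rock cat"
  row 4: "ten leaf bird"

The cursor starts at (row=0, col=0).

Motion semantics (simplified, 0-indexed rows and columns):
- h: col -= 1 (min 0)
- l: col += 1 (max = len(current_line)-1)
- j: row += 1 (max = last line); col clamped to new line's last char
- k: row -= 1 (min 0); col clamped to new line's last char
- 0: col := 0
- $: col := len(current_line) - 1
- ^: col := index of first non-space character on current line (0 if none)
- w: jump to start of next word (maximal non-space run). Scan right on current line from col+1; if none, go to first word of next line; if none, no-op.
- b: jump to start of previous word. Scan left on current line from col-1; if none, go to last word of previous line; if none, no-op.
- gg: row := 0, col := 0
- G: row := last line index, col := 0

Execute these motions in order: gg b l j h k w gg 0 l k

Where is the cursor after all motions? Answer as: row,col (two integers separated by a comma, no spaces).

Answer: 0,1

Derivation:
After 1 (gg): row=0 col=0 char='p'
After 2 (b): row=0 col=0 char='p'
After 3 (l): row=0 col=1 char='i'
After 4 (j): row=1 col=1 char='e'
After 5 (h): row=1 col=0 char='t'
After 6 (k): row=0 col=0 char='p'
After 7 (w): row=0 col=5 char='r'
After 8 (gg): row=0 col=0 char='p'
After 9 (0): row=0 col=0 char='p'
After 10 (l): row=0 col=1 char='i'
After 11 (k): row=0 col=1 char='i'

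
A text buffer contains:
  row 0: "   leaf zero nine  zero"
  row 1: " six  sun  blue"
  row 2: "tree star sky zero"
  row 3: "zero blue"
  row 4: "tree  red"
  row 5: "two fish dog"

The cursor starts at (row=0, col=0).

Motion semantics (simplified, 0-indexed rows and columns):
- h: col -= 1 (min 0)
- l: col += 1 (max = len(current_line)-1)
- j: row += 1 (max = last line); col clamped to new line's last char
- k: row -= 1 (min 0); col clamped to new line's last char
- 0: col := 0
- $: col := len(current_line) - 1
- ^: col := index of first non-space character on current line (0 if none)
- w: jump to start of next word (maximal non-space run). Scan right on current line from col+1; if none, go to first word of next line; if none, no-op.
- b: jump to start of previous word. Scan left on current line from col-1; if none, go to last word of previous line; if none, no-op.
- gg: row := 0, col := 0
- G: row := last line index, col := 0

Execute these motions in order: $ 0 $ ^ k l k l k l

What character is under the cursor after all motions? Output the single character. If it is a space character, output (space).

Answer: f

Derivation:
After 1 ($): row=0 col=22 char='o'
After 2 (0): row=0 col=0 char='_'
After 3 ($): row=0 col=22 char='o'
After 4 (^): row=0 col=3 char='l'
After 5 (k): row=0 col=3 char='l'
After 6 (l): row=0 col=4 char='e'
After 7 (k): row=0 col=4 char='e'
After 8 (l): row=0 col=5 char='a'
After 9 (k): row=0 col=5 char='a'
After 10 (l): row=0 col=6 char='f'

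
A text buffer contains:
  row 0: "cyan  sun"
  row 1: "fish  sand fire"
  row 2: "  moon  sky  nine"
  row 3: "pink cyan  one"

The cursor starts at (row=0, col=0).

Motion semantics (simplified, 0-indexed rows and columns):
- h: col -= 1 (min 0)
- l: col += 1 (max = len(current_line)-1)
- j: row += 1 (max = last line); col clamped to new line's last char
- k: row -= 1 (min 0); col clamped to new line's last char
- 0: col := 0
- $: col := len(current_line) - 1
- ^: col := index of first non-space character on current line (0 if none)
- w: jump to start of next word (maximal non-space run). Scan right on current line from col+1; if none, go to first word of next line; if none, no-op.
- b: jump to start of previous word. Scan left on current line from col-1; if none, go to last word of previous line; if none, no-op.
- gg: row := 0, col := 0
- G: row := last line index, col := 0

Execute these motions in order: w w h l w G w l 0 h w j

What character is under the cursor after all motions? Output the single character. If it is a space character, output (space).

After 1 (w): row=0 col=6 char='s'
After 2 (w): row=1 col=0 char='f'
After 3 (h): row=1 col=0 char='f'
After 4 (l): row=1 col=1 char='i'
After 5 (w): row=1 col=6 char='s'
After 6 (G): row=3 col=0 char='p'
After 7 (w): row=3 col=5 char='c'
After 8 (l): row=3 col=6 char='y'
After 9 (0): row=3 col=0 char='p'
After 10 (h): row=3 col=0 char='p'
After 11 (w): row=3 col=5 char='c'
After 12 (j): row=3 col=5 char='c'

Answer: c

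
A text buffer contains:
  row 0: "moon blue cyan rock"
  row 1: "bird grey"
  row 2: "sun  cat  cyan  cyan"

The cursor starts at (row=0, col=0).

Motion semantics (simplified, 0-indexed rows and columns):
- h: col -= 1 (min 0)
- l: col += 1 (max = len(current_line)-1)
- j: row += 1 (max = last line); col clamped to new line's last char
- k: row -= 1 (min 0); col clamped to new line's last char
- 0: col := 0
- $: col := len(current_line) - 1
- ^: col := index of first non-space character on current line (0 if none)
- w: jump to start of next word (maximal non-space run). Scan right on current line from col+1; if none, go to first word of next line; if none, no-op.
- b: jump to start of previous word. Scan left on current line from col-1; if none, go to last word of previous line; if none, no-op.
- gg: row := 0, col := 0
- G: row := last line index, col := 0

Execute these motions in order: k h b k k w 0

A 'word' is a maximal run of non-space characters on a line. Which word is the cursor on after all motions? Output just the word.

After 1 (k): row=0 col=0 char='m'
After 2 (h): row=0 col=0 char='m'
After 3 (b): row=0 col=0 char='m'
After 4 (k): row=0 col=0 char='m'
After 5 (k): row=0 col=0 char='m'
After 6 (w): row=0 col=5 char='b'
After 7 (0): row=0 col=0 char='m'

Answer: moon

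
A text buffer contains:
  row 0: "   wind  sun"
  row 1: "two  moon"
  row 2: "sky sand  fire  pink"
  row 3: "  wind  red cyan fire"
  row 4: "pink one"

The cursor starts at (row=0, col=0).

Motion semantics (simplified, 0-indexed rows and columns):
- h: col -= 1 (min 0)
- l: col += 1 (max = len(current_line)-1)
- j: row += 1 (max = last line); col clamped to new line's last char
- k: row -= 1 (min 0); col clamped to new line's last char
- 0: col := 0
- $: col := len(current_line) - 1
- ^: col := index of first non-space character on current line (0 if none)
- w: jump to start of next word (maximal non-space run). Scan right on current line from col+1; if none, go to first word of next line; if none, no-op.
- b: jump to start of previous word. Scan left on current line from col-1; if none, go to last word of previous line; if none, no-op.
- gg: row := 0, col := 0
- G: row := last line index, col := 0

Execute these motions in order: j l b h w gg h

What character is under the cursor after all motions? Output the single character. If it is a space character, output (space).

After 1 (j): row=1 col=0 char='t'
After 2 (l): row=1 col=1 char='w'
After 3 (b): row=1 col=0 char='t'
After 4 (h): row=1 col=0 char='t'
After 5 (w): row=1 col=5 char='m'
After 6 (gg): row=0 col=0 char='_'
After 7 (h): row=0 col=0 char='_'

Answer: (space)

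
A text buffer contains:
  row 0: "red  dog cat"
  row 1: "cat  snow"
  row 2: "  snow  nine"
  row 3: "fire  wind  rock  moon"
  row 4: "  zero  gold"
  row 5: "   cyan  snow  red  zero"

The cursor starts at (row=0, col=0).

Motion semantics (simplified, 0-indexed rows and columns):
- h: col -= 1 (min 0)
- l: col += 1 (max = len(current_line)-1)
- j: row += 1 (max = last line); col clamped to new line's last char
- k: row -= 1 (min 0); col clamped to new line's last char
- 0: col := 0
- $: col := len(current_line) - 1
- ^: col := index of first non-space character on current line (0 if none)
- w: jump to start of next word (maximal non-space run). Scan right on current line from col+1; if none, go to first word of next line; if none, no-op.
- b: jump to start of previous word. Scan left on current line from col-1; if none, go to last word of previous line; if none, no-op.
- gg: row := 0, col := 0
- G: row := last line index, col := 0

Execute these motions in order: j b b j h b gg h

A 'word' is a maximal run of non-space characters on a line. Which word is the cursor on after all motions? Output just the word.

Answer: red

Derivation:
After 1 (j): row=1 col=0 char='c'
After 2 (b): row=0 col=9 char='c'
After 3 (b): row=0 col=5 char='d'
After 4 (j): row=1 col=5 char='s'
After 5 (h): row=1 col=4 char='_'
After 6 (b): row=1 col=0 char='c'
After 7 (gg): row=0 col=0 char='r'
After 8 (h): row=0 col=0 char='r'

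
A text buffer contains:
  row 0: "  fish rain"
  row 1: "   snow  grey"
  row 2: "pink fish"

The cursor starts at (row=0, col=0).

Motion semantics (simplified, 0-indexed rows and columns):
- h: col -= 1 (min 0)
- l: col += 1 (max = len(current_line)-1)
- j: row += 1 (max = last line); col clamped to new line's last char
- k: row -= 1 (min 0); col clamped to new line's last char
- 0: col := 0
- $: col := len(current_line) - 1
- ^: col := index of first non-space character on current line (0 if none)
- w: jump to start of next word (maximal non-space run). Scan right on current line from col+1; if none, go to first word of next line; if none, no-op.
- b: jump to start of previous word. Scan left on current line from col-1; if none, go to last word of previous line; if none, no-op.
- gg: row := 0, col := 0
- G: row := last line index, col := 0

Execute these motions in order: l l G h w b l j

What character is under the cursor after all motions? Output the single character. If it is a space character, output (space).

Answer: i

Derivation:
After 1 (l): row=0 col=1 char='_'
After 2 (l): row=0 col=2 char='f'
After 3 (G): row=2 col=0 char='p'
After 4 (h): row=2 col=0 char='p'
After 5 (w): row=2 col=5 char='f'
After 6 (b): row=2 col=0 char='p'
After 7 (l): row=2 col=1 char='i'
After 8 (j): row=2 col=1 char='i'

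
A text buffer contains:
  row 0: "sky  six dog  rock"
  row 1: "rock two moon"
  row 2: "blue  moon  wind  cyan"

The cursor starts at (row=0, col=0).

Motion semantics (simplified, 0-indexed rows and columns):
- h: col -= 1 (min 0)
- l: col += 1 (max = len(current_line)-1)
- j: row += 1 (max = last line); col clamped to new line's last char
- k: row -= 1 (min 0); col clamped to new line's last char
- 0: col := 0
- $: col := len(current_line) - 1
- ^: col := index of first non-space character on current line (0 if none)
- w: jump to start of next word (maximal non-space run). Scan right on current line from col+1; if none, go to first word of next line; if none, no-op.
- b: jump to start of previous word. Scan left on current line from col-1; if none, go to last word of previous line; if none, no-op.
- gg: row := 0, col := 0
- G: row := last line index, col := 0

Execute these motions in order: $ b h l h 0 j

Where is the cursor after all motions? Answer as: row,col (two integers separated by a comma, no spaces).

Answer: 1,0

Derivation:
After 1 ($): row=0 col=17 char='k'
After 2 (b): row=0 col=14 char='r'
After 3 (h): row=0 col=13 char='_'
After 4 (l): row=0 col=14 char='r'
After 5 (h): row=0 col=13 char='_'
After 6 (0): row=0 col=0 char='s'
After 7 (j): row=1 col=0 char='r'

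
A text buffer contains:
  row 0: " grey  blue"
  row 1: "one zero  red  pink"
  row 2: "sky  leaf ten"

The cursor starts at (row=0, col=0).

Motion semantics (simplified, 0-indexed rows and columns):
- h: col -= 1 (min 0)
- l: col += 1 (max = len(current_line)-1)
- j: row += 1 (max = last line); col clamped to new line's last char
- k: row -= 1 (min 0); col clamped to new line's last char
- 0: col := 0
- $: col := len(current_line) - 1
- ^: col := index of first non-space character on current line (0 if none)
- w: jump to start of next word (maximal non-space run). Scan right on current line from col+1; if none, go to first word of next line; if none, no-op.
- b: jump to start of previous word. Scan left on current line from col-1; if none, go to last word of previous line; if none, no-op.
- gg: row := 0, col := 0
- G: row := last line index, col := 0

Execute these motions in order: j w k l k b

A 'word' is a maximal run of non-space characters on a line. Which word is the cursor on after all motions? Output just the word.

After 1 (j): row=1 col=0 char='o'
After 2 (w): row=1 col=4 char='z'
After 3 (k): row=0 col=4 char='y'
After 4 (l): row=0 col=5 char='_'
After 5 (k): row=0 col=5 char='_'
After 6 (b): row=0 col=1 char='g'

Answer: grey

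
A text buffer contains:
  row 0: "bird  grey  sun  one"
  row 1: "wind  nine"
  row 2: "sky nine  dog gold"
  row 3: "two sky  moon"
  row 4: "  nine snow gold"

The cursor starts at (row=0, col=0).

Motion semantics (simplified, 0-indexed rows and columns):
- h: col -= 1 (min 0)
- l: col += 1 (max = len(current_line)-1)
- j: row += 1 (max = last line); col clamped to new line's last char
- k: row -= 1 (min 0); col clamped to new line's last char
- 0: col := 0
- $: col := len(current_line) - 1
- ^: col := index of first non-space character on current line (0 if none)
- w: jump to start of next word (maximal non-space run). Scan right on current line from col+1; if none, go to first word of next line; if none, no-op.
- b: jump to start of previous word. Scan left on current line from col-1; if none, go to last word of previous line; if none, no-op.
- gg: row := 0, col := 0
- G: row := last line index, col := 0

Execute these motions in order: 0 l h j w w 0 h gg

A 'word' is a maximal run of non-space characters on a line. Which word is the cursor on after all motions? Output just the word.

After 1 (0): row=0 col=0 char='b'
After 2 (l): row=0 col=1 char='i'
After 3 (h): row=0 col=0 char='b'
After 4 (j): row=1 col=0 char='w'
After 5 (w): row=1 col=6 char='n'
After 6 (w): row=2 col=0 char='s'
After 7 (0): row=2 col=0 char='s'
After 8 (h): row=2 col=0 char='s'
After 9 (gg): row=0 col=0 char='b'

Answer: bird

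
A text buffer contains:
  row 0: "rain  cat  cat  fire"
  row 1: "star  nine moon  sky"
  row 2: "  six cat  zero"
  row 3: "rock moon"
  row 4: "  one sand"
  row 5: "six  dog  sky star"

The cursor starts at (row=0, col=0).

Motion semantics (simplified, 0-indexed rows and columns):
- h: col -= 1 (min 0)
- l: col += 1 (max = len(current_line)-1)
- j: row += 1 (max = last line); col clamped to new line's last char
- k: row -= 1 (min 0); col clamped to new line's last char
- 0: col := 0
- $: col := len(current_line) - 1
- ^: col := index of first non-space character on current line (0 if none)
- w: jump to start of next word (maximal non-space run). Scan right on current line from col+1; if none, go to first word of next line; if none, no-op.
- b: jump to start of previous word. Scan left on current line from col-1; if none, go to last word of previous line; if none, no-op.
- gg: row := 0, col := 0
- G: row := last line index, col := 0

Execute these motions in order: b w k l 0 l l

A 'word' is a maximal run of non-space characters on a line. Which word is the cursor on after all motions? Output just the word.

Answer: rain

Derivation:
After 1 (b): row=0 col=0 char='r'
After 2 (w): row=0 col=6 char='c'
After 3 (k): row=0 col=6 char='c'
After 4 (l): row=0 col=7 char='a'
After 5 (0): row=0 col=0 char='r'
After 6 (l): row=0 col=1 char='a'
After 7 (l): row=0 col=2 char='i'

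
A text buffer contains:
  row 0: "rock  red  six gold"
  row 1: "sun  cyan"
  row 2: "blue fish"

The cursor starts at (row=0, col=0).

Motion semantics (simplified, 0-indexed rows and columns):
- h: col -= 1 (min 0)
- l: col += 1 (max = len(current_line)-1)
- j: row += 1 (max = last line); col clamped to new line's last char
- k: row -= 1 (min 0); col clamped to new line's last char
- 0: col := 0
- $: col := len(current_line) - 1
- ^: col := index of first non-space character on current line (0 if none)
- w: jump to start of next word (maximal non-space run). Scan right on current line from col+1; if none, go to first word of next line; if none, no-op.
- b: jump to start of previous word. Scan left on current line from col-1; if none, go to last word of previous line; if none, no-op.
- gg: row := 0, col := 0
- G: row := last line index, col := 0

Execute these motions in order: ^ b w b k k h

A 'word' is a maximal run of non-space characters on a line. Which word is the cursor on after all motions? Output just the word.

After 1 (^): row=0 col=0 char='r'
After 2 (b): row=0 col=0 char='r'
After 3 (w): row=0 col=6 char='r'
After 4 (b): row=0 col=0 char='r'
After 5 (k): row=0 col=0 char='r'
After 6 (k): row=0 col=0 char='r'
After 7 (h): row=0 col=0 char='r'

Answer: rock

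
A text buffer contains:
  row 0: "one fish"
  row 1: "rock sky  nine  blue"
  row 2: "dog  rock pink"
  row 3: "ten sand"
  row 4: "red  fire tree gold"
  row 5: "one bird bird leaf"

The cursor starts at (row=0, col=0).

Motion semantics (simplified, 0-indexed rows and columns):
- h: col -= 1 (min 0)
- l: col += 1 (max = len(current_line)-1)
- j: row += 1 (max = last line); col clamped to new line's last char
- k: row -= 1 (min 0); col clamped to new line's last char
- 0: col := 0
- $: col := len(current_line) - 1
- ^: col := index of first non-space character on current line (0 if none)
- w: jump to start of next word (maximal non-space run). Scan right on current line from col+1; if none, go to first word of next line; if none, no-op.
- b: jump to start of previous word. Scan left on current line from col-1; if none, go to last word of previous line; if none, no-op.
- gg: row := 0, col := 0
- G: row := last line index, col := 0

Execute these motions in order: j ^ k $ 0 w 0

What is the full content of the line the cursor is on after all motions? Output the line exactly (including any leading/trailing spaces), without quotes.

After 1 (j): row=1 col=0 char='r'
After 2 (^): row=1 col=0 char='r'
After 3 (k): row=0 col=0 char='o'
After 4 ($): row=0 col=7 char='h'
After 5 (0): row=0 col=0 char='o'
After 6 (w): row=0 col=4 char='f'
After 7 (0): row=0 col=0 char='o'

Answer: one fish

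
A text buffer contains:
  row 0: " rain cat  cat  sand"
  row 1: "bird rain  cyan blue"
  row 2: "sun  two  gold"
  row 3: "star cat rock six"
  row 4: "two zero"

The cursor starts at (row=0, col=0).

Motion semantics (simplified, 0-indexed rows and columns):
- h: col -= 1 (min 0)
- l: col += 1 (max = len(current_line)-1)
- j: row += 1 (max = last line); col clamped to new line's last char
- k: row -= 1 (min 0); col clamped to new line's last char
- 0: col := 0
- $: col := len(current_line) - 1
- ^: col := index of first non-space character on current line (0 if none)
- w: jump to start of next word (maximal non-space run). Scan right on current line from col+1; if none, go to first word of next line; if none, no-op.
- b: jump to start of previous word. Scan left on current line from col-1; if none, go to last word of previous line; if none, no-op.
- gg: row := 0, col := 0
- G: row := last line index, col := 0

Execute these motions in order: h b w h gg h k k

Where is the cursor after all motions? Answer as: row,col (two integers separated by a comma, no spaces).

Answer: 0,0

Derivation:
After 1 (h): row=0 col=0 char='_'
After 2 (b): row=0 col=0 char='_'
After 3 (w): row=0 col=1 char='r'
After 4 (h): row=0 col=0 char='_'
After 5 (gg): row=0 col=0 char='_'
After 6 (h): row=0 col=0 char='_'
After 7 (k): row=0 col=0 char='_'
After 8 (k): row=0 col=0 char='_'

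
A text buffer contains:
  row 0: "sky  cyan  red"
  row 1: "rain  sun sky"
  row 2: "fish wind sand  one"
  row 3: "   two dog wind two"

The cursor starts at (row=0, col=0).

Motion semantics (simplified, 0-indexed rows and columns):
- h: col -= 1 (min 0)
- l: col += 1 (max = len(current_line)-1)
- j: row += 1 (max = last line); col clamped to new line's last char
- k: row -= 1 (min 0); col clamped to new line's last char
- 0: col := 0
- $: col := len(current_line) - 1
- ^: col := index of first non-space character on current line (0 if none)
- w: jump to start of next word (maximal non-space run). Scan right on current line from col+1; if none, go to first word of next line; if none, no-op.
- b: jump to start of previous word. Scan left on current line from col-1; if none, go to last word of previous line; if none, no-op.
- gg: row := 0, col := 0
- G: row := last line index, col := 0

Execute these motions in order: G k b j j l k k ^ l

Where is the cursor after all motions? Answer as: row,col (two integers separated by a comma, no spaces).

After 1 (G): row=3 col=0 char='_'
After 2 (k): row=2 col=0 char='f'
After 3 (b): row=1 col=10 char='s'
After 4 (j): row=2 col=10 char='s'
After 5 (j): row=3 col=10 char='_'
After 6 (l): row=3 col=11 char='w'
After 7 (k): row=2 col=11 char='a'
After 8 (k): row=1 col=11 char='k'
After 9 (^): row=1 col=0 char='r'
After 10 (l): row=1 col=1 char='a'

Answer: 1,1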